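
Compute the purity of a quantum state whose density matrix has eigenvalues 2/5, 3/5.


tr(rho^2) = sum of eigenvalues squared
= (2/5)^2 + (3/5)^2
= (4 + 9) / 25
= 13/25
= 0.5200

0.5200


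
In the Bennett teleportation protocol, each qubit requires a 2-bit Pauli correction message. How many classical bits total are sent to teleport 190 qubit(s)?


Quantum teleportation requires 2 classical bits per qubit teleported.
190 qubit(s) -> 2 * 190 = 380 classical bits

380


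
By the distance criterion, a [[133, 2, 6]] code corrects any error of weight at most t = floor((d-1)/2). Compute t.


Code parameters: [[133, 2, 6]], distance d = 6.
Number of correctable errors = floor((d-1)/2)
= floor((6 - 1)/2)
= floor(5/2)
= 2

2


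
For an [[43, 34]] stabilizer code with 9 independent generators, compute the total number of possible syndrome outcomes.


Each stabilizer generator gives a binary (+1 or -1) measurement outcome.
With 9 independent generators:
Total syndromes = 2^9
= 512

512


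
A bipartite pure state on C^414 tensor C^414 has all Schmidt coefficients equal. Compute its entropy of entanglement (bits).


For a maximally entangled state in d x d:
S = log2(d) = log2(414)
= 8.6935

8.6935


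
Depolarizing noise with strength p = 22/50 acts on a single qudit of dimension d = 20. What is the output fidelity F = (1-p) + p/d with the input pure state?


F = (1-p) + p/d
= (1 - 0.4400) + 0.4400/20
= 0.5600 + 0.0220
= 0.5820

0.5820


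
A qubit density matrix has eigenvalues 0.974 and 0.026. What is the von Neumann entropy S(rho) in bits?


S = -p*log2(p) - (1-p)*log2(1-p)
p = 0.9740, 1-p = 0.0260
= -0.9740 * log2(0.9740) - 0.0260 * log2(0.0260)
= -(-0.0370) - (-0.1369)
= 0.1739

0.1739


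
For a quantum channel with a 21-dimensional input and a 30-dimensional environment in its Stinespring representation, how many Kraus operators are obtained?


Tracing out the environment in an orthonormal basis {|i>_E} gives Kraus operators K_i = <i|_E U |0>_E.
Number of Kraus operators = dim(H_env) = d_env
= 30

30


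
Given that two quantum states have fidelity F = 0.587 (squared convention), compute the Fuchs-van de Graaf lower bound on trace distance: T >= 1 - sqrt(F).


Fuchs-van de Graaf (squared-fidelity convention): 1 - sqrt(F) <= T <= sqrt(1 - F).
Lower bound: T >= 1 - sqrt(F)
sqrt(F) = sqrt(0.587) = 0.7662
T >= 1 - 0.7662
T >= 0.2338

0.2338


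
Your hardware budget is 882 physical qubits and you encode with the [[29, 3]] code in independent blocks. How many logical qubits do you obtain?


Each code block uses 29 physical qubits for 3 logical qubit(s).
Number of complete blocks = floor(882 / 29) = 30
Logical qubits = 30 * 3
= 90

90


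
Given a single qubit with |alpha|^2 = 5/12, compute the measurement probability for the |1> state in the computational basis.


|alpha|^2 = 5/12 = 0.4167
|beta|^2 = 1 - 5/12 = 7/12 = 0.5833
P(|1>) = |beta|^2 = 0.5833

0.5833


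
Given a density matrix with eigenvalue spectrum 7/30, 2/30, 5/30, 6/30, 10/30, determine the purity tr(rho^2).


tr(rho^2) = sum of eigenvalues squared
= (7/30)^2 + (2/30)^2 + (5/30)^2 + (6/30)^2 + (10/30)^2
= (49 + 4 + 25 + 36 + 100) / 900
= 214/900
= 0.2378

0.2378


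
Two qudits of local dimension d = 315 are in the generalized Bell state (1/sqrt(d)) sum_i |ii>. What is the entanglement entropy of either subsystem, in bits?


For a maximally entangled state in d x d:
S = log2(d) = log2(315)
= 8.2992

8.2992


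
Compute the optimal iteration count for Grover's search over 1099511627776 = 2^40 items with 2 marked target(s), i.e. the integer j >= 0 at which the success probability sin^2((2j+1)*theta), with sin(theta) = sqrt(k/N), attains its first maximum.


After j Grover iterations the success probability is P(j) = sin^2((2j+1)*theta), where sin(theta) = sqrt(k/N).
N = 2^40 = 1099511627776, k = 2
sin(theta) = sqrt(k/N) = 1.348699152e-06
theta = arcsin(sqrt(k/N)) = 1.348699152e-06 rad
P(j) reaches its first maximum when (2j+1)*theta is as close as possible to pi/2, i.e. j = round(pi/(4*theta) - 1/2).
pi/(4*theta) - 1/2 = 582337.0525
(For comparison, the common estimate pi/4 * sqrt(N/k) = 582337.5525; the exact maximiser is used here.)
Optimal iterations = 582337

582337


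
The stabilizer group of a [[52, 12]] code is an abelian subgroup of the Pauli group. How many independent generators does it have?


For an [[n,k]] stabilizer code:
Number of stabilizer generators = n - k
= 52 - 12
= 40

40


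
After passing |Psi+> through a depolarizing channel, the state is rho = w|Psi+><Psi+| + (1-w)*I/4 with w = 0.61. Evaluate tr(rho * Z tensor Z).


|Psi+> = (|01> + |10>)/sqrt(2)
For the pure Bell state, <Z_A Z_B> = -1 (Bell-state Pauli correlator).
The maximally-mixed part I/4 has tr(I/4 * P tensor P) = 0 for any traceless Pauli P.
So <Z_A Z_B>_rho = w * (-1) + (1 - w) * 0
= 0.61 * (-1)
= -0.6100

-0.6100


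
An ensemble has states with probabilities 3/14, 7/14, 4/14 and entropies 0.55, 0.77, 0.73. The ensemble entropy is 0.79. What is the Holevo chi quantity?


chi = S(rho) - sum_i p_i * S(rho_i)
Weighted entropy = 3/14 * 0.55 + 7/14 * 0.77 + 4/14 * 0.73
= 0.7114
chi = 0.79 - 0.7114
= 0.0786

0.0786


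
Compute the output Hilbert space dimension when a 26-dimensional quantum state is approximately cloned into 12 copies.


Output space = H^(tensor 12) where dim(H) = 26
dim = 26^12
= 676 (after 2 factors)
= 17576 (after 3 factors)
= 456976 (after 4 factors)
= 11881376 (after 5 factors)
= 308915776 (after 6 factors)
= 8031810176 (after 7 factors)
= 208827064576 (after 8 factors)
= 5429503678976 (after 9 factors)
= 141167095653376 (after 10 factors)
= 3670344486987776 (after 11 factors)
= 95428956661682176 (after 12 factors)
= 95428956661682176

95428956661682176


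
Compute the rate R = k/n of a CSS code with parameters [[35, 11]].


Code rate R = k/n
= 11/35
= 0.3143

0.3143


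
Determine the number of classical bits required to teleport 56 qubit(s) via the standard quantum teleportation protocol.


Quantum teleportation requires 2 classical bits per qubit teleported.
56 qubit(s) -> 2 * 56 = 112 classical bits

112


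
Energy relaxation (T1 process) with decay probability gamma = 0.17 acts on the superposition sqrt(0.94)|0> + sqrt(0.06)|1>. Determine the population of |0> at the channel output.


For amplitude damping with parameter gamma on state sqrt(a)|0> + sqrt(b)|1>:
alpha^2 = 0.94, beta^2 = 0.06
P(|0>) = alpha^2 + gamma * beta^2
= 0.94 + 0.17 * 0.06
= 0.94 + 0.0102
= 0.9502

0.9502


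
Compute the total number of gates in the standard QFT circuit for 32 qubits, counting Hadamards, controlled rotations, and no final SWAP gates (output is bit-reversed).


Hadamard gates: 32
Controlled rotations: n*(n-1)/2 = 32*31/2 = 496
SWAP gates: 0 (omitted)
Total = 32 + 496
= 528

528


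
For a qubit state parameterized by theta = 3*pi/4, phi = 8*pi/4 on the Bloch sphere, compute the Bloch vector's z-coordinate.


theta = 2.3562, phi = 6.2832
r_z = cos(theta) = -0.7071

-0.7071


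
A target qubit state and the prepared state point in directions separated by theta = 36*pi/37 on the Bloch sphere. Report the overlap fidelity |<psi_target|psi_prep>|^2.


For states separated by angle theta on Bloch sphere:
F = cos^2(theta/2)
theta = 36*pi/37 = 3.0567
theta/2 = 1.5283
cos(theta/2) = 0.0424
F = 0.0018

0.0018


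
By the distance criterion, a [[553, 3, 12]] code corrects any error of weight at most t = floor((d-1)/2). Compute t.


Code parameters: [[553, 3, 12]], distance d = 12.
Number of correctable errors = floor((d-1)/2)
= floor((12 - 1)/2)
= floor(11/2)
= 5

5


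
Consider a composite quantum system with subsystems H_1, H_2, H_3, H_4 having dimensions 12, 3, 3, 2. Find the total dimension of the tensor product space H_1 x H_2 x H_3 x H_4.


dim(H_1 x H_2 x H_3 x H_4) = 12 * 3 * 3 * 2
= 36 * 3 * 2
= 108 * 2
= 216

216


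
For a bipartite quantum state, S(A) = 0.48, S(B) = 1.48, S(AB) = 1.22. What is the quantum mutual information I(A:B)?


I(A:B) = S(A) + S(B) - S(AB)
= 0.48 + 1.48 - 1.22
= 0.7400

0.7400


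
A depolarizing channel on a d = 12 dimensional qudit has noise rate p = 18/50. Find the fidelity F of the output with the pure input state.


F = (1-p) + p/d
= (1 - 0.3600) + 0.3600/12
= 0.6400 + 0.0300
= 0.6700

0.6700


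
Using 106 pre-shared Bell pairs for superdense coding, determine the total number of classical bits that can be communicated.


Superdense coding allows 2 classical bits per shared entangled pair.
106 pair(s) -> 2 * 106 = 212 classical bits

212


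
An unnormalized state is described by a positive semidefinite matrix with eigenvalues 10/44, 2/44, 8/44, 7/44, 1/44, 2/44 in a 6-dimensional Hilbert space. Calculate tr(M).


tr(M) = sum of eigenvalues
= 10/44 + 2/44 + 8/44 + 7/44 + 1/44 + 2/44
= 30/44
= 0.6818

0.6818


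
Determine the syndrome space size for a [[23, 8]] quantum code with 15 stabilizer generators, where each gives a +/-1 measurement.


Each stabilizer generator gives a binary (+1 or -1) measurement outcome.
With 15 independent generators:
Total syndromes = 2^15
= 32768

32768


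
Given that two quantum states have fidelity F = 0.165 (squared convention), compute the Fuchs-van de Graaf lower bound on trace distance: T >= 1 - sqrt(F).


Fuchs-van de Graaf (squared-fidelity convention): 1 - sqrt(F) <= T <= sqrt(1 - F).
Lower bound: T >= 1 - sqrt(F)
sqrt(F) = sqrt(0.165) = 0.4062
T >= 1 - 0.4062
T >= 0.5938

0.5938


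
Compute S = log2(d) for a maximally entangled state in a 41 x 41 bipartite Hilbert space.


For a maximally entangled state in d x d:
S = log2(d) = log2(41)
= 5.3576

5.3576


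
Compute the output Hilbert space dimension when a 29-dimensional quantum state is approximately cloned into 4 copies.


Output space = H^(tensor 4) where dim(H) = 29
dim = 29^4
= 841 (after 2 factors)
= 24389 (after 3 factors)
= 707281 (after 4 factors)
= 707281

707281


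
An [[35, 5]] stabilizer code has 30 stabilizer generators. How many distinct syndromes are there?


Each stabilizer generator gives a binary (+1 or -1) measurement outcome.
With 30 independent generators:
Total syndromes = 2^30
= 1073741824

1073741824


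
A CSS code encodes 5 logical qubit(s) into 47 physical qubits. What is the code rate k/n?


Code rate R = k/n
= 5/47
= 0.1064

0.1064


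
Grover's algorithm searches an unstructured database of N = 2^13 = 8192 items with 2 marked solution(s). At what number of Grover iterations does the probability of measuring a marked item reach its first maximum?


After j Grover iterations the success probability is P(j) = sin^2((2j+1)*theta), where sin(theta) = sqrt(k/N).
N = 2^13 = 8192, k = 2
sin(theta) = sqrt(k/N) = 0.015625
theta = arcsin(sqrt(k/N)) = 0.01562563585 rad
P(j) reaches its first maximum when (2j+1)*theta is as close as possible to pi/2, i.e. j = round(pi/(4*theta) - 1/2).
pi/(4*theta) - 1/2 = 49.7634
(For comparison, the common estimate pi/4 * sqrt(N/k) = 50.2655; the exact maximiser is used here.)
Optimal iterations = 50

50


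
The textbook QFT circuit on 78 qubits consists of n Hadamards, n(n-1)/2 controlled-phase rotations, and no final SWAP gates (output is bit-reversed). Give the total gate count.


Hadamard gates: 78
Controlled rotations: n*(n-1)/2 = 78*77/2 = 3003
SWAP gates: 0 (omitted)
Total = 78 + 3003
= 3081

3081


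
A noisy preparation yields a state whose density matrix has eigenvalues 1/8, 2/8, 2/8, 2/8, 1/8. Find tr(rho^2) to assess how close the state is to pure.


tr(rho^2) = sum of eigenvalues squared
= (1/8)^2 + (2/8)^2 + (2/8)^2 + (2/8)^2 + (1/8)^2
= (1 + 4 + 4 + 4 + 1) / 64
= 14/64
= 0.2188

0.2188


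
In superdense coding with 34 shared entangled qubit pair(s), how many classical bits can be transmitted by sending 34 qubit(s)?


Superdense coding allows 2 classical bits per shared entangled pair.
34 pair(s) -> 2 * 34 = 68 classical bits

68


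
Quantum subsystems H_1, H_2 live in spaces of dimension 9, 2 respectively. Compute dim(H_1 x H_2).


dim(H_1 x H_2) = 9 * 2
= 18

18


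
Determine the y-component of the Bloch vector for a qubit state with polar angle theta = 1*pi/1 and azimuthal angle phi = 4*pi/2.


theta = 3.1416, phi = 6.2832
r_y = sin(theta)*sin(phi) = 0.0000 * 0.0000
r_y = 0.0000

0.0000


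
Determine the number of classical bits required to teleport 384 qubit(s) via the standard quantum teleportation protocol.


Quantum teleportation requires 2 classical bits per qubit teleported.
384 qubit(s) -> 2 * 384 = 768 classical bits

768


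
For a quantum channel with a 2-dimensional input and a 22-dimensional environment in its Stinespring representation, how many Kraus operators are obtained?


Tracing out the environment in an orthonormal basis {|i>_E} gives Kraus operators K_i = <i|_E U |0>_E.
Number of Kraus operators = dim(H_env) = d_env
= 22

22


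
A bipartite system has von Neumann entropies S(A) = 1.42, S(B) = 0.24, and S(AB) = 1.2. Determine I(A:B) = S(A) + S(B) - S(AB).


I(A:B) = S(A) + S(B) - S(AB)
= 1.42 + 0.24 - 1.2
= 0.4600

0.4600


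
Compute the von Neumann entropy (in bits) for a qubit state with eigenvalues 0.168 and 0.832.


S = -p*log2(p) - (1-p)*log2(1-p)
p = 0.1680, 1-p = 0.8320
= -0.1680 * log2(0.1680) - 0.8320 * log2(0.8320)
= -(-0.4323) - (-0.2208)
= 0.6531

0.6531


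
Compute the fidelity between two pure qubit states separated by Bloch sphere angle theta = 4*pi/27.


For states separated by angle theta on Bloch sphere:
F = cos^2(theta/2)
theta = 4*pi/27 = 0.4654
theta/2 = 0.2327
cos(theta/2) = 0.9730
F = 0.9468

0.9468


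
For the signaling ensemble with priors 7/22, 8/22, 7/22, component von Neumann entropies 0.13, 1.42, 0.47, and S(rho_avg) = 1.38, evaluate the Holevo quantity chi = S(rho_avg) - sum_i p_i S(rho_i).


chi = S(rho) - sum_i p_i * S(rho_i)
Weighted entropy = 7/22 * 0.13 + 8/22 * 1.42 + 7/22 * 0.47
= 0.7073
chi = 1.38 - 0.7073
= 0.6727

0.6727


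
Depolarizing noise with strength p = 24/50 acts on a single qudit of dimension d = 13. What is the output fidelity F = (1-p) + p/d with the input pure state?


F = (1-p) + p/d
= (1 - 0.4800) + 0.4800/13
= 0.5200 + 0.0369
= 0.5569

0.5569


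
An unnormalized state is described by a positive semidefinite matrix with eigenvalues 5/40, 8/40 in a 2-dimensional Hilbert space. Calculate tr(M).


tr(M) = sum of eigenvalues
= 5/40 + 8/40
= 13/40
= 0.3250

0.3250


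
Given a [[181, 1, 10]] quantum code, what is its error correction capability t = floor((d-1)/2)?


Code parameters: [[181, 1, 10]], distance d = 10.
Number of correctable errors = floor((d-1)/2)
= floor((10 - 1)/2)
= floor(9/2)
= 4

4


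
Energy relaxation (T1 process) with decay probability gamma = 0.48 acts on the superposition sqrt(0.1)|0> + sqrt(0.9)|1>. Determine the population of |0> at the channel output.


For amplitude damping with parameter gamma on state sqrt(a)|0> + sqrt(b)|1>:
alpha^2 = 0.1, beta^2 = 0.9
P(|0>) = alpha^2 + gamma * beta^2
= 0.1 + 0.48 * 0.9
= 0.1 + 0.4320
= 0.5320

0.5320


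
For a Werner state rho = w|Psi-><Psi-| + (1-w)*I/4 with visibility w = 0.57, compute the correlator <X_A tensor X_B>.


|Psi-> = (|01> - |10>)/sqrt(2)
For the pure Bell state, <X_A X_B> = -1 (Bell-state Pauli correlator).
The maximally-mixed part I/4 has tr(I/4 * P tensor P) = 0 for any traceless Pauli P.
So <X_A X_B>_rho = w * (-1) + (1 - w) * 0
= 0.57 * (-1)
= -0.5700

-0.5700


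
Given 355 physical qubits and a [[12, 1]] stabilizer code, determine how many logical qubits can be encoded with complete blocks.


Each code block uses 12 physical qubits for 1 logical qubit(s).
Number of complete blocks = floor(355 / 12) = 29
Logical qubits = 29 * 1
= 29

29


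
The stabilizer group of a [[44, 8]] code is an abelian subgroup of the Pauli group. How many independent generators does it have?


For an [[n,k]] stabilizer code:
Number of stabilizer generators = n - k
= 44 - 8
= 36

36


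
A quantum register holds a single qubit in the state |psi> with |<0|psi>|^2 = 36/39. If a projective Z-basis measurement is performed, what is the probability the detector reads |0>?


|alpha|^2 = 36/39 = 0.9231
|beta|^2 = 1 - 36/39 = 3/39 = 0.0769
P(|0>) = |alpha|^2 = 0.9231

0.9231


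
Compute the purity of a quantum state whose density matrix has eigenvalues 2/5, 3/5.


tr(rho^2) = sum of eigenvalues squared
= (2/5)^2 + (3/5)^2
= (4 + 9) / 25
= 13/25
= 0.5200

0.5200


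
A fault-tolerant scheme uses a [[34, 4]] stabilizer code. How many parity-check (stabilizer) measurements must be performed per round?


For an [[n,k]] stabilizer code:
Number of stabilizer generators = n - k
= 34 - 4
= 30

30


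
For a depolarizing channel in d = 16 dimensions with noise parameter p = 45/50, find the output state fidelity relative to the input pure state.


F = (1-p) + p/d
= (1 - 0.9000) + 0.9000/16
= 0.1000 + 0.0563
= 0.1562

0.1562


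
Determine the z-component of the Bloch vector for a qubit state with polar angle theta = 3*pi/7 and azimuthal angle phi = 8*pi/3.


theta = 1.3464, phi = 8.3776
r_z = cos(theta) = 0.2225

0.2225


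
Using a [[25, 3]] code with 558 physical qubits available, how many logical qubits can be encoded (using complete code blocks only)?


Each code block uses 25 physical qubits for 3 logical qubit(s).
Number of complete blocks = floor(558 / 25) = 22
Logical qubits = 22 * 3
= 66

66


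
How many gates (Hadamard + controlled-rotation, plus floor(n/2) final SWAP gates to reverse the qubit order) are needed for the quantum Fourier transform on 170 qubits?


Hadamard gates: 170
Controlled rotations: n*(n-1)/2 = 170*169/2 = 14365
SWAP gates: floor(n/2) = floor(170/2) = 85
Total = 170 + 14365 + 85
= 14620

14620


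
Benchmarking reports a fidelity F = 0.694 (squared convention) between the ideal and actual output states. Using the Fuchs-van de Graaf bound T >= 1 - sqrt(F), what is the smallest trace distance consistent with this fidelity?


Fuchs-van de Graaf (squared-fidelity convention): 1 - sqrt(F) <= T <= sqrt(1 - F).
Lower bound: T >= 1 - sqrt(F)
sqrt(F) = sqrt(0.694) = 0.8331
T >= 1 - 0.8331
T >= 0.1669

0.1669


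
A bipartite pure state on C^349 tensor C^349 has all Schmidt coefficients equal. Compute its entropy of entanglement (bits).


For a maximally entangled state in d x d:
S = log2(d) = log2(349)
= 8.4471

8.4471


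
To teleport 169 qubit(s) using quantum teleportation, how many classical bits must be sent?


Quantum teleportation requires 2 classical bits per qubit teleported.
169 qubit(s) -> 2 * 169 = 338 classical bits

338


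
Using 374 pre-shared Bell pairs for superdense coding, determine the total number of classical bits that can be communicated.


Superdense coding allows 2 classical bits per shared entangled pair.
374 pair(s) -> 2 * 374 = 748 classical bits

748


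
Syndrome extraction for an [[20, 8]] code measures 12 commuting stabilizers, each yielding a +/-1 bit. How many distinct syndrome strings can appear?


Each stabilizer generator gives a binary (+1 or -1) measurement outcome.
With 12 independent generators:
Total syndromes = 2^12
= 4096

4096


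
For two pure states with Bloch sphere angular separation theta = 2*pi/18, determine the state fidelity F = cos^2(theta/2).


For states separated by angle theta on Bloch sphere:
F = cos^2(theta/2)
theta = 2*pi/18 = 0.3491
theta/2 = 0.1745
cos(theta/2) = 0.9848
F = 0.9698

0.9698


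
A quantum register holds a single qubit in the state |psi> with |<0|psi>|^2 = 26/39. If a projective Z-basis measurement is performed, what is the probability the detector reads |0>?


|alpha|^2 = 26/39 = 0.6667
|beta|^2 = 1 - 26/39 = 13/39 = 0.3333
P(|0>) = |alpha|^2 = 0.6667

0.6667


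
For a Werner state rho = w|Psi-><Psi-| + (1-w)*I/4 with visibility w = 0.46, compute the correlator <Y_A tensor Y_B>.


|Psi-> = (|01> - |10>)/sqrt(2)
For the pure Bell state, <Y_A Y_B> = -1 (Bell-state Pauli correlator).
The maximally-mixed part I/4 has tr(I/4 * P tensor P) = 0 for any traceless Pauli P.
So <Y_A Y_B>_rho = w * (-1) + (1 - w) * 0
= 0.46 * (-1)
= -0.4600

-0.4600


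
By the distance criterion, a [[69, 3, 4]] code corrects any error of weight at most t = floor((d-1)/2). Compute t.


Code parameters: [[69, 3, 4]], distance d = 4.
Number of correctable errors = floor((d-1)/2)
= floor((4 - 1)/2)
= floor(3/2)
= 1

1


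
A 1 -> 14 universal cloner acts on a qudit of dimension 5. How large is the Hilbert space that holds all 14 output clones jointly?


Output space = H^(tensor 14) where dim(H) = 5
dim = 5^14
= 25 (after 2 factors)
= 125 (after 3 factors)
= 625 (after 4 factors)
= 3125 (after 5 factors)
= 15625 (after 6 factors)
= 78125 (after 7 factors)
= 390625 (after 8 factors)
= 1953125 (after 9 factors)
= 9765625 (after 10 factors)
= 48828125 (after 11 factors)
= 244140625 (after 12 factors)
= 1220703125 (after 13 factors)
= 6103515625 (after 14 factors)
= 6103515625

6103515625


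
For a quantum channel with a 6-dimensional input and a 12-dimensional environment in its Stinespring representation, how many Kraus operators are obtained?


Tracing out the environment in an orthonormal basis {|i>_E} gives Kraus operators K_i = <i|_E U |0>_E.
Number of Kraus operators = dim(H_env) = d_env
= 12

12


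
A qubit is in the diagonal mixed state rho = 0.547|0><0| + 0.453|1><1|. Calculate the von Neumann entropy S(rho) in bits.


S = -p*log2(p) - (1-p)*log2(1-p)
p = 0.5470, 1-p = 0.4530
= -0.5470 * log2(0.5470) - 0.4530 * log2(0.4530)
= -(-0.4761) - (-0.5175)
= 0.9936

0.9936


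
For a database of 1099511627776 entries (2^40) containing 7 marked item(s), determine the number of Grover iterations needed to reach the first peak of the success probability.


After j Grover iterations the success probability is P(j) = sin^2((2j+1)*theta), where sin(theta) = sqrt(k/N).
N = 2^40 = 1099511627776, k = 7
sin(theta) = sqrt(k/N) = 2.523185073e-06
theta = arcsin(sqrt(k/N)) = 2.523185073e-06 rad
P(j) reaches its first maximum when (2j+1)*theta is as close as possible to pi/2, i.e. j = round(pi/(4*theta) - 1/2).
pi/(4*theta) - 1/2 = 311272.0150
(For comparison, the common estimate pi/4 * sqrt(N/k) = 311272.5150; the exact maximiser is used here.)
Optimal iterations = 311272

311272


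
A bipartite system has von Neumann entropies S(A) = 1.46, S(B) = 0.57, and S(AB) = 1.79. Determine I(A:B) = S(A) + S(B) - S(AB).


I(A:B) = S(A) + S(B) - S(AB)
= 1.46 + 0.57 - 1.79
= 0.2400

0.2400


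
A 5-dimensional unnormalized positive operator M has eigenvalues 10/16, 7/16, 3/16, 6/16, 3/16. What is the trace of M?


tr(M) = sum of eigenvalues
= 10/16 + 7/16 + 3/16 + 6/16 + 3/16
= 29/16
= 1.8125

1.8125


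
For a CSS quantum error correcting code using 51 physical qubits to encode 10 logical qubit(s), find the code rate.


Code rate R = k/n
= 10/51
= 0.1961

0.1961


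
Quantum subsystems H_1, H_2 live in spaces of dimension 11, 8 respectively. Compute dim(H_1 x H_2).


dim(H_1 x H_2) = 11 * 8
= 88

88


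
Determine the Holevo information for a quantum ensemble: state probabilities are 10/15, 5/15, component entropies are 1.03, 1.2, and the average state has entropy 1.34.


chi = S(rho) - sum_i p_i * S(rho_i)
Weighted entropy = 10/15 * 1.03 + 5/15 * 1.2
= 1.0867
chi = 1.34 - 1.0867
= 0.2533

0.2533


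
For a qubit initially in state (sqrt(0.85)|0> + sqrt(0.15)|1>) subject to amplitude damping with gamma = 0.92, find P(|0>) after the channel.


For amplitude damping with parameter gamma on state sqrt(a)|0> + sqrt(b)|1>:
alpha^2 = 0.85, beta^2 = 0.15
P(|0>) = alpha^2 + gamma * beta^2
= 0.85 + 0.92 * 0.15
= 0.85 + 0.1380
= 0.9880

0.9880


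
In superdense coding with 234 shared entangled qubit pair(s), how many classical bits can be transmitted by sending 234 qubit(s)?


Superdense coding allows 2 classical bits per shared entangled pair.
234 pair(s) -> 2 * 234 = 468 classical bits

468


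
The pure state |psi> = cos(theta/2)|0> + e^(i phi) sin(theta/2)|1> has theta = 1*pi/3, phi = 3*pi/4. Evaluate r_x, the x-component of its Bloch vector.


theta = 1.0472, phi = 2.3562
r_x = sin(theta)*cos(phi) = 0.8660 * -0.7071
r_x = -0.6124

-0.6124


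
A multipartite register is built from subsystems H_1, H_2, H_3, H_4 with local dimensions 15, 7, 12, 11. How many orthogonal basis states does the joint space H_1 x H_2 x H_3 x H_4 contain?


dim(H_1 x H_2 x H_3 x H_4) = 15 * 7 * 12 * 11
= 105 * 12 * 11
= 1260 * 11
= 13860

13860


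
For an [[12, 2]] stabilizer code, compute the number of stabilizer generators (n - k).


For an [[n,k]] stabilizer code:
Number of stabilizer generators = n - k
= 12 - 2
= 10

10


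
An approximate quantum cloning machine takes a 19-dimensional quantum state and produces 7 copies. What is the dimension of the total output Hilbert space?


Output space = H^(tensor 7) where dim(H) = 19
dim = 19^7
= 361 (after 2 factors)
= 6859 (after 3 factors)
= 130321 (after 4 factors)
= 2476099 (after 5 factors)
= 47045881 (after 6 factors)
= 893871739 (after 7 factors)
= 893871739

893871739


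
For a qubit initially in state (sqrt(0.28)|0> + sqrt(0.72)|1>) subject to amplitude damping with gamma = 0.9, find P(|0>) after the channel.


For amplitude damping with parameter gamma on state sqrt(a)|0> + sqrt(b)|1>:
alpha^2 = 0.28, beta^2 = 0.72
P(|0>) = alpha^2 + gamma * beta^2
= 0.28 + 0.9 * 0.72
= 0.28 + 0.6480
= 0.9280

0.9280


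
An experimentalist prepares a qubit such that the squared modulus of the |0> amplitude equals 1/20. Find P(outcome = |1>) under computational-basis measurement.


|alpha|^2 = 1/20 = 0.0500
|beta|^2 = 1 - 1/20 = 19/20 = 0.9500
P(|1>) = |beta|^2 = 0.9500

0.9500


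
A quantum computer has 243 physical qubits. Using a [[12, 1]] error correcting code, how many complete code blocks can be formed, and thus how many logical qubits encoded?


Each code block uses 12 physical qubits for 1 logical qubit(s).
Number of complete blocks = floor(243 / 12) = 20
Logical qubits = 20 * 1
= 20

20


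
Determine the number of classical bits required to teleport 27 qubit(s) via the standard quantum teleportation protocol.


Quantum teleportation requires 2 classical bits per qubit teleported.
27 qubit(s) -> 2 * 27 = 54 classical bits

54


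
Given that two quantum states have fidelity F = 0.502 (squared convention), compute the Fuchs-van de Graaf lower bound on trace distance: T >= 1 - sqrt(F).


Fuchs-van de Graaf (squared-fidelity convention): 1 - sqrt(F) <= T <= sqrt(1 - F).
Lower bound: T >= 1 - sqrt(F)
sqrt(F) = sqrt(0.502) = 0.7085
T >= 1 - 0.7085
T >= 0.2915

0.2915


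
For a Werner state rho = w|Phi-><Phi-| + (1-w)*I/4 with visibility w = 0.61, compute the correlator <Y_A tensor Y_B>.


|Phi-> = (|00> - |11>)/sqrt(2)
For the pure Bell state, <Y_A Y_B> = +1 (Bell-state Pauli correlator).
The maximally-mixed part I/4 has tr(I/4 * P tensor P) = 0 for any traceless Pauli P.
So <Y_A Y_B>_rho = w * (+1) + (1 - w) * 0
= 0.61 * (+1)
= 0.6100

0.6100


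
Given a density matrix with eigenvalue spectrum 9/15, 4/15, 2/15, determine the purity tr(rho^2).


tr(rho^2) = sum of eigenvalues squared
= (9/15)^2 + (4/15)^2 + (2/15)^2
= (81 + 16 + 4) / 225
= 101/225
= 0.4489

0.4489


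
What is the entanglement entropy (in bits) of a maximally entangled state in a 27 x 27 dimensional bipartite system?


For a maximally entangled state in d x d:
S = log2(d) = log2(27)
= 4.7549

4.7549


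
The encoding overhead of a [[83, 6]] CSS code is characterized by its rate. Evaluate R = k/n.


Code rate R = k/n
= 6/83
= 0.0723

0.0723


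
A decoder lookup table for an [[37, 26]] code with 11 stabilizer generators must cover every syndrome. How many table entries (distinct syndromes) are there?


Each stabilizer generator gives a binary (+1 or -1) measurement outcome.
With 11 independent generators:
Total syndromes = 2^11
= 2048

2048


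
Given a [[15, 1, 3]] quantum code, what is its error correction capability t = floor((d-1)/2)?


Code parameters: [[15, 1, 3]], distance d = 3.
Number of correctable errors = floor((d-1)/2)
= floor((3 - 1)/2)
= floor(2/2)
= 1

1


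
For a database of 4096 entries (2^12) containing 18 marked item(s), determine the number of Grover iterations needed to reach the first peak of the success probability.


After j Grover iterations the success probability is P(j) = sin^2((2j+1)*theta), where sin(theta) = sqrt(k/N).
N = 2^12 = 4096, k = 18
sin(theta) = sqrt(k/N) = 0.06629126074
theta = arcsin(sqrt(k/N)) = 0.06633991017 rad
P(j) reaches its first maximum when (2j+1)*theta is as close as possible to pi/2, i.e. j = round(pi/(4*theta) - 1/2).
pi/(4*theta) - 1/2 = 11.3390
(For comparison, the common estimate pi/4 * sqrt(N/k) = 11.8477; the exact maximiser is used here.)
Optimal iterations = 11

11


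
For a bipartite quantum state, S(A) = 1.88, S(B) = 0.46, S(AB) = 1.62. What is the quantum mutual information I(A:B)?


I(A:B) = S(A) + S(B) - S(AB)
= 1.88 + 0.46 - 1.62
= 0.7200

0.7200


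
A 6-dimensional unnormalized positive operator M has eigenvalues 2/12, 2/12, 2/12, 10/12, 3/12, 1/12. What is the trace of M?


tr(M) = sum of eigenvalues
= 2/12 + 2/12 + 2/12 + 10/12 + 3/12 + 1/12
= 20/12
= 1.6667

1.6667


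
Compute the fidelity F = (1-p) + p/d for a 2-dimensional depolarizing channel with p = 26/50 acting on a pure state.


F = (1-p) + p/d
= (1 - 0.5200) + 0.5200/2
= 0.4800 + 0.2600
= 0.7400

0.7400


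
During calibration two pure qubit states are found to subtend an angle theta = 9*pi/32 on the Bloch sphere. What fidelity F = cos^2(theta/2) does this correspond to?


For states separated by angle theta on Bloch sphere:
F = cos^2(theta/2)
theta = 9*pi/32 = 0.8836
theta/2 = 0.4418
cos(theta/2) = 0.9040
F = 0.8172

0.8172


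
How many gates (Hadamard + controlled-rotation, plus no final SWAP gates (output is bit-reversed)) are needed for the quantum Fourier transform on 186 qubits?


Hadamard gates: 186
Controlled rotations: n*(n-1)/2 = 186*185/2 = 17205
SWAP gates: 0 (omitted)
Total = 186 + 17205
= 17391

17391


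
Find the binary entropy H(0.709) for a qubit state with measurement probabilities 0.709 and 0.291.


S = -p*log2(p) - (1-p)*log2(1-p)
p = 0.7090, 1-p = 0.2910
= -0.7090 * log2(0.7090) - 0.2910 * log2(0.2910)
= -(-0.3518) - (-0.5182)
= 0.8700

0.8700


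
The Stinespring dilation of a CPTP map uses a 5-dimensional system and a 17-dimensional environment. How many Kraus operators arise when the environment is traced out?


Tracing out the environment in an orthonormal basis {|i>_E} gives Kraus operators K_i = <i|_E U |0>_E.
Number of Kraus operators = dim(H_env) = d_env
= 17

17


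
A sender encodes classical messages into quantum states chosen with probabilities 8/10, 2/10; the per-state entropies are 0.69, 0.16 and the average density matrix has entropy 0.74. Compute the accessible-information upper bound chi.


chi = S(rho) - sum_i p_i * S(rho_i)
Weighted entropy = 8/10 * 0.69 + 2/10 * 0.16
= 0.5840
chi = 0.74 - 0.5840
= 0.1560

0.1560


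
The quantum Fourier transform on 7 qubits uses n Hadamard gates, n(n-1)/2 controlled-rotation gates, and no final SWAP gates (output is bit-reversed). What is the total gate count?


Hadamard gates: 7
Controlled rotations: n*(n-1)/2 = 7*6/2 = 21
SWAP gates: 0 (omitted)
Total = 7 + 21
= 28

28


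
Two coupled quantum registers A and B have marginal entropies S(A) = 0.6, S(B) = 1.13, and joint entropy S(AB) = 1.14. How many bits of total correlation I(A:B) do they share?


I(A:B) = S(A) + S(B) - S(AB)
= 0.6 + 1.13 - 1.14
= 0.5900

0.5900


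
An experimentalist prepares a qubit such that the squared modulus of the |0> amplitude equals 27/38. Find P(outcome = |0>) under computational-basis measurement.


|alpha|^2 = 27/38 = 0.7105
|beta|^2 = 1 - 27/38 = 11/38 = 0.2895
P(|0>) = |alpha|^2 = 0.7105

0.7105


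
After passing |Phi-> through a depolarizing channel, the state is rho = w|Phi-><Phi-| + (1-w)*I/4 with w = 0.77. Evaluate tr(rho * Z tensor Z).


|Phi-> = (|00> - |11>)/sqrt(2)
For the pure Bell state, <Z_A Z_B> = +1 (Bell-state Pauli correlator).
The maximally-mixed part I/4 has tr(I/4 * P tensor P) = 0 for any traceless Pauli P.
So <Z_A Z_B>_rho = w * (+1) + (1 - w) * 0
= 0.77 * (+1)
= 0.7700

0.7700


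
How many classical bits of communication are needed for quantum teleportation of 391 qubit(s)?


Quantum teleportation requires 2 classical bits per qubit teleported.
391 qubit(s) -> 2 * 391 = 782 classical bits

782


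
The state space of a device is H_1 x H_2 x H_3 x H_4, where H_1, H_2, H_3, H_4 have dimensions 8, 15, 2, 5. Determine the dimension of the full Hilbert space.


dim(H_1 x H_2 x H_3 x H_4) = 8 * 15 * 2 * 5
= 120 * 2 * 5
= 240 * 5
= 1200

1200


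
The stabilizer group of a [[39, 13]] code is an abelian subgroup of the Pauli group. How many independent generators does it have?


For an [[n,k]] stabilizer code:
Number of stabilizer generators = n - k
= 39 - 13
= 26

26


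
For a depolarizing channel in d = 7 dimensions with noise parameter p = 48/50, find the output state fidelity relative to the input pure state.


F = (1-p) + p/d
= (1 - 0.9600) + 0.9600/7
= 0.0400 + 0.1371
= 0.1771

0.1771


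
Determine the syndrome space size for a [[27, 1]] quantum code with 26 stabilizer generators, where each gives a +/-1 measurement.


Each stabilizer generator gives a binary (+1 or -1) measurement outcome.
With 26 independent generators:
Total syndromes = 2^26
= 67108864

67108864


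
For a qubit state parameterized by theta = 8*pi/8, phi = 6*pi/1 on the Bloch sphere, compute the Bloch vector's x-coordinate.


theta = 3.1416, phi = 18.8496
r_x = sin(theta)*cos(phi) = 0.0000 * 1.0000
r_x = 0.0000

0.0000


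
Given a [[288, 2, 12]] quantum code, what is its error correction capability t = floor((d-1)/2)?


Code parameters: [[288, 2, 12]], distance d = 12.
Number of correctable errors = floor((d-1)/2)
= floor((12 - 1)/2)
= floor(11/2)
= 5

5


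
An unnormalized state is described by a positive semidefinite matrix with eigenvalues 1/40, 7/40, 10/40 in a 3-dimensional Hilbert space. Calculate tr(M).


tr(M) = sum of eigenvalues
= 1/40 + 7/40 + 10/40
= 18/40
= 0.4500

0.4500


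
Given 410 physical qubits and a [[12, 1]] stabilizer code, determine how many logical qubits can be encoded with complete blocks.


Each code block uses 12 physical qubits for 1 logical qubit(s).
Number of complete blocks = floor(410 / 12) = 34
Logical qubits = 34 * 1
= 34

34


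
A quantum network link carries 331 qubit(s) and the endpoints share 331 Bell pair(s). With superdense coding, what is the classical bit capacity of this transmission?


Superdense coding allows 2 classical bits per shared entangled pair.
331 pair(s) -> 2 * 331 = 662 classical bits

662


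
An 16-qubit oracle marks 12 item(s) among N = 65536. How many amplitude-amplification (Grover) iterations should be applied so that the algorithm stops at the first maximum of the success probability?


After j Grover iterations the success probability is P(j) = sin^2((2j+1)*theta), where sin(theta) = sqrt(k/N).
N = 2^16 = 65536, k = 12
sin(theta) = sqrt(k/N) = 0.01353164693
theta = arcsin(sqrt(k/N)) = 0.01353205992 rad
P(j) reaches its first maximum when (2j+1)*theta is as close as possible to pi/2, i.e. j = round(pi/(4*theta) - 1/2).
pi/(4*theta) - 1/2 = 57.5398
(For comparison, the common estimate pi/4 * sqrt(N/k) = 58.0416; the exact maximiser is used here.)
Optimal iterations = 58

58


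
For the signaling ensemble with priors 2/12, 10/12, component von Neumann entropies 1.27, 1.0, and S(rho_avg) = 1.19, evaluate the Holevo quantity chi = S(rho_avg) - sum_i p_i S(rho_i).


chi = S(rho) - sum_i p_i * S(rho_i)
Weighted entropy = 2/12 * 1.27 + 10/12 * 1.0
= 1.0450
chi = 1.19 - 1.0450
= 0.1450

0.1450


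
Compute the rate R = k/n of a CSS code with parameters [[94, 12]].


Code rate R = k/n
= 12/94
= 0.1277

0.1277


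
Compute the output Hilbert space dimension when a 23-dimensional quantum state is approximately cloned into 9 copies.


Output space = H^(tensor 9) where dim(H) = 23
dim = 23^9
= 529 (after 2 factors)
= 12167 (after 3 factors)
= 279841 (after 4 factors)
= 6436343 (after 5 factors)
= 148035889 (after 6 factors)
= 3404825447 (after 7 factors)
= 78310985281 (after 8 factors)
= 1801152661463 (after 9 factors)
= 1801152661463

1801152661463


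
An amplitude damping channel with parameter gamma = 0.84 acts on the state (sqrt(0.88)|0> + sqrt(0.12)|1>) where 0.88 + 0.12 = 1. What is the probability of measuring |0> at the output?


For amplitude damping with parameter gamma on state sqrt(a)|0> + sqrt(b)|1>:
alpha^2 = 0.88, beta^2 = 0.12
P(|0>) = alpha^2 + gamma * beta^2
= 0.88 + 0.84 * 0.12
= 0.88 + 0.1008
= 0.9808

0.9808


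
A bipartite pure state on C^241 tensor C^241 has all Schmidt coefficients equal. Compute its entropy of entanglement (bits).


For a maximally entangled state in d x d:
S = log2(d) = log2(241)
= 7.9129

7.9129


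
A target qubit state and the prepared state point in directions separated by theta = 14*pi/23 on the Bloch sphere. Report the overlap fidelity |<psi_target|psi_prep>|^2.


For states separated by angle theta on Bloch sphere:
F = cos^2(theta/2)
theta = 14*pi/23 = 1.9123
theta/2 = 0.9561
cos(theta/2) = 0.5767
F = 0.3326

0.3326


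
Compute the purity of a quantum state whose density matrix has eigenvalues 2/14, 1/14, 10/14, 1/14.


tr(rho^2) = sum of eigenvalues squared
= (2/14)^2 + (1/14)^2 + (10/14)^2 + (1/14)^2
= (4 + 1 + 100 + 1) / 196
= 106/196
= 0.5408

0.5408


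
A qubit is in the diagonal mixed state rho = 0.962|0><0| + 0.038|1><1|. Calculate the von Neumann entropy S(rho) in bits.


S = -p*log2(p) - (1-p)*log2(1-p)
p = 0.9620, 1-p = 0.0380
= -0.9620 * log2(0.9620) - 0.0380 * log2(0.0380)
= -(-0.0538) - (-0.1793)
= 0.2330

0.2330


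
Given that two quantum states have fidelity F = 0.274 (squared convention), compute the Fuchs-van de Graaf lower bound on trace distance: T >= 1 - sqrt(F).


Fuchs-van de Graaf (squared-fidelity convention): 1 - sqrt(F) <= T <= sqrt(1 - F).
Lower bound: T >= 1 - sqrt(F)
sqrt(F) = sqrt(0.274) = 0.5235
T >= 1 - 0.5235
T >= 0.4765

0.4765


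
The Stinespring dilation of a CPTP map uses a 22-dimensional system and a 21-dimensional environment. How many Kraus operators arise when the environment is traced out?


Tracing out the environment in an orthonormal basis {|i>_E} gives Kraus operators K_i = <i|_E U |0>_E.
Number of Kraus operators = dim(H_env) = d_env
= 21

21


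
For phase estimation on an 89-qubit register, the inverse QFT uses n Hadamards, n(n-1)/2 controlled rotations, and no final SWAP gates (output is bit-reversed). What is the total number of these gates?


Hadamard gates: 89
Controlled rotations: n*(n-1)/2 = 89*88/2 = 3916
SWAP gates: 0 (omitted)
Total = 89 + 3916
= 4005

4005


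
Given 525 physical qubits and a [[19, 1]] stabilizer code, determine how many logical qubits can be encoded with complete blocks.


Each code block uses 19 physical qubits for 1 logical qubit(s).
Number of complete blocks = floor(525 / 19) = 27
Logical qubits = 27 * 1
= 27

27


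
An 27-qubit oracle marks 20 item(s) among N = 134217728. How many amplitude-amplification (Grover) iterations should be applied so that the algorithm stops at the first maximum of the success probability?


After j Grover iterations the success probability is P(j) = sin^2((2j+1)*theta), where sin(theta) = sqrt(k/N).
N = 2^27 = 134217728, k = 20
sin(theta) = sqrt(k/N) = 0.0003860202222
theta = arcsin(sqrt(k/N)) = 0.0003860202318 rad
P(j) reaches its first maximum when (2j+1)*theta is as close as possible to pi/2, i.e. j = round(pi/(4*theta) - 1/2).
pi/(4*theta) - 1/2 = 2034.1036
(For comparison, the common estimate pi/4 * sqrt(N/k) = 2034.6037; the exact maximiser is used here.)
Optimal iterations = 2034

2034
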